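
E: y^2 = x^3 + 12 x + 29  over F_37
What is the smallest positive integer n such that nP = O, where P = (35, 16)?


Compute successive multiples of P until we hit O:
  1P = (35, 16)
  2P = (30, 34)
  3P = (19, 30)
  4P = (4, 17)
  5P = (34, 15)
  6P = (6, 13)
  7P = (21, 25)
  8P = (22, 10)
  ... (continuing to 20P)
  20P = O

ord(P) = 20


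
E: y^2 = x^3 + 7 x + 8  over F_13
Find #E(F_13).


For each x in F_13, count y with y^2 = x^3 + 7 x + 8 mod 13:
  x = 1: RHS = 3, y in [4, 9]  -> 2 point(s)
  x = 2: RHS = 4, y in [2, 11]  -> 2 point(s)
  x = 3: RHS = 4, y in [2, 11]  -> 2 point(s)
  x = 4: RHS = 9, y in [3, 10]  -> 2 point(s)
  x = 5: RHS = 12, y in [5, 8]  -> 2 point(s)
  x = 7: RHS = 10, y in [6, 7]  -> 2 point(s)
  x = 8: RHS = 4, y in [2, 11]  -> 2 point(s)
  x = 10: RHS = 12, y in [5, 8]  -> 2 point(s)
  x = 11: RHS = 12, y in [5, 8]  -> 2 point(s)
  x = 12: RHS = 0, y in [0]  -> 1 point(s)
Affine points: 19. Add the point at infinity: total = 20.

#E(F_13) = 20


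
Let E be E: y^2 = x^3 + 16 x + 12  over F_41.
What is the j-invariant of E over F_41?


Delta = -16(4 a^3 + 27 b^2) mod 41 = 40
-1728 * (4 a)^3 = -1728 * (4*16)^3 mod 41 = 19
j = 19 * 40^(-1) mod 41 = 22

j = 22 (mod 41)


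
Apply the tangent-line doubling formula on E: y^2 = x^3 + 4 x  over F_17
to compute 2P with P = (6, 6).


Doubling: s = (3 x1^2 + a) / (2 y1)
s = (3*6^2 + 4) / (2*6) mod 17 = 15
x3 = s^2 - 2 x1 mod 17 = 15^2 - 2*6 = 9
y3 = s (x1 - x3) - y1 mod 17 = 15 * (6 - 9) - 6 = 0

2P = (9, 0)


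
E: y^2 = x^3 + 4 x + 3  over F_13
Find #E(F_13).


For each x in F_13, count y with y^2 = x^3 + 4 x + 3 mod 13:
  x = 0: RHS = 3, y in [4, 9]  -> 2 point(s)
  x = 3: RHS = 3, y in [4, 9]  -> 2 point(s)
  x = 6: RHS = 9, y in [3, 10]  -> 2 point(s)
  x = 7: RHS = 10, y in [6, 7]  -> 2 point(s)
  x = 8: RHS = 1, y in [1, 12]  -> 2 point(s)
  x = 9: RHS = 1, y in [1, 12]  -> 2 point(s)
  x = 10: RHS = 3, y in [4, 9]  -> 2 point(s)
  x = 11: RHS = 0, y in [0]  -> 1 point(s)
Affine points: 15. Add the point at infinity: total = 16.

#E(F_13) = 16


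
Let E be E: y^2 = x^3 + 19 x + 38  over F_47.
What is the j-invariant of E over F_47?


Delta = -16(4 a^3 + 27 b^2) mod 47 = 27
-1728 * (4 a)^3 = -1728 * (4*19)^3 mod 47 = 3
j = 3 * 27^(-1) mod 47 = 21

j = 21 (mod 47)


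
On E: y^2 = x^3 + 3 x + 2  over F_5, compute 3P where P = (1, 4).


k = 3 = 11_2 (binary, LSB first: 11)
Double-and-add from P = (1, 4):
  bit 0 = 1: acc = O + (1, 4) = (1, 4)
  bit 1 = 1: acc = (1, 4) + (2, 4) = (2, 1)

3P = (2, 1)


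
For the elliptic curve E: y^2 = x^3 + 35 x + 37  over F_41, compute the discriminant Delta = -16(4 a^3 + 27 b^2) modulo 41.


4 a^3 + 27 b^2 = 4*35^3 + 27*37^2 = 171500 + 36963 = 208463
Delta = -16 * (208463) = -3335408
Delta mod 41 = 24

Delta = 24 (mod 41)


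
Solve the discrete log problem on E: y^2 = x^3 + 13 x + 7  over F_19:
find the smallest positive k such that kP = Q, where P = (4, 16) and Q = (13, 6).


Enumerate multiples of P until we hit Q = (13, 6):
  1P = (4, 16)
  2P = (3, 15)
  3P = (13, 13)
  4P = (0, 8)
  5P = (0, 11)
  6P = (13, 6)
Match found at i = 6.

k = 6


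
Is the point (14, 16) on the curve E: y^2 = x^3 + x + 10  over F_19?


Check whether y^2 = x^3 + 1 x + 10 (mod 19) for (x, y) = (14, 16).
LHS: y^2 = 16^2 mod 19 = 9
RHS: x^3 + 1 x + 10 = 14^3 + 1*14 + 10 mod 19 = 13
LHS != RHS

No, not on the curve


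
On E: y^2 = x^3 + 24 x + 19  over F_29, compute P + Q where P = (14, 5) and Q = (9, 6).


P != Q, so use the chord formula.
s = (y2 - y1) / (x2 - x1) = (1) / (24) mod 29 = 23
x3 = s^2 - x1 - x2 mod 29 = 23^2 - 14 - 9 = 13
y3 = s (x1 - x3) - y1 mod 29 = 23 * (14 - 13) - 5 = 18

P + Q = (13, 18)


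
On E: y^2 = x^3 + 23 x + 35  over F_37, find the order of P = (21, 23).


Compute successive multiples of P until we hit O:
  1P = (21, 23)
  2P = (23, 15)
  3P = (9, 3)
  4P = (18, 19)
  5P = (8, 19)
  6P = (7, 24)
  7P = (36, 23)
  8P = (17, 14)
  ... (continuing to 33P)
  33P = O

ord(P) = 33


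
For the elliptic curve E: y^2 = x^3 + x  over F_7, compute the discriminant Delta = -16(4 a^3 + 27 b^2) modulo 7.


4 a^3 + 27 b^2 = 4*1^3 + 27*0^2 = 4 + 0 = 4
Delta = -16 * (4) = -64
Delta mod 7 = 6

Delta = 6 (mod 7)


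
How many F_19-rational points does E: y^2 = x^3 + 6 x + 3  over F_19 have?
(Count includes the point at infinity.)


For each x in F_19, count y with y^2 = x^3 + 6 x + 3 mod 19:
  x = 2: RHS = 4, y in [2, 17]  -> 2 point(s)
  x = 5: RHS = 6, y in [5, 14]  -> 2 point(s)
  x = 9: RHS = 7, y in [8, 11]  -> 2 point(s)
  x = 12: RHS = 17, y in [6, 13]  -> 2 point(s)
  x = 13: RHS = 17, y in [6, 13]  -> 2 point(s)
  x = 14: RHS = 0, y in [0]  -> 1 point(s)
Affine points: 11. Add the point at infinity: total = 12.

#E(F_19) = 12


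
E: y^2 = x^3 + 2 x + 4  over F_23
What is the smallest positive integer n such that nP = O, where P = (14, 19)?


Compute successive multiples of P until we hit O:
  1P = (14, 19)
  2P = (19, 22)
  3P = (6, 18)
  4P = (12, 10)
  5P = (0, 21)
  6P = (17, 11)
  7P = (17, 12)
  8P = (0, 2)
  ... (continuing to 13P)
  13P = O

ord(P) = 13


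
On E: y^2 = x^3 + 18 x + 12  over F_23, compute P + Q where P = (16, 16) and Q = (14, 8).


P != Q, so use the chord formula.
s = (y2 - y1) / (x2 - x1) = (15) / (21) mod 23 = 4
x3 = s^2 - x1 - x2 mod 23 = 4^2 - 16 - 14 = 9
y3 = s (x1 - x3) - y1 mod 23 = 4 * (16 - 9) - 16 = 12

P + Q = (9, 12)


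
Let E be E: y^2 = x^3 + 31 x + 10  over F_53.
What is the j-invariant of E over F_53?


Delta = -16(4 a^3 + 27 b^2) mod 53 = 46
-1728 * (4 a)^3 = -1728 * (4*31)^3 mod 53 = 42
j = 42 * 46^(-1) mod 53 = 47

j = 47 (mod 53)


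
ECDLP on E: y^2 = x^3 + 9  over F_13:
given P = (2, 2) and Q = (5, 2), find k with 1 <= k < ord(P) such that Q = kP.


Enumerate multiples of P until we hit Q = (5, 2):
  1P = (2, 2)
  2P = (5, 2)
Match found at i = 2.

k = 2


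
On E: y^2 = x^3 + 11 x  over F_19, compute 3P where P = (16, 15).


k = 3 = 11_2 (binary, LSB first: 11)
Double-and-add from P = (16, 15):
  bit 0 = 1: acc = O + (16, 15) = (16, 15)
  bit 1 = 1: acc = (16, 15) + (6, 4) = (6, 15)

3P = (6, 15)


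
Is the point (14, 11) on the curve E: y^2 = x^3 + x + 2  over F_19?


Check whether y^2 = x^3 + 1 x + 2 (mod 19) for (x, y) = (14, 11).
LHS: y^2 = 11^2 mod 19 = 7
RHS: x^3 + 1 x + 2 = 14^3 + 1*14 + 2 mod 19 = 5
LHS != RHS

No, not on the curve


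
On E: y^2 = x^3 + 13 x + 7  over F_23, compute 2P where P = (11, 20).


Doubling: s = (3 x1^2 + a) / (2 y1)
s = (3*11^2 + 13) / (2*20) mod 23 = 14
x3 = s^2 - 2 x1 mod 23 = 14^2 - 2*11 = 13
y3 = s (x1 - x3) - y1 mod 23 = 14 * (11 - 13) - 20 = 21

2P = (13, 21)


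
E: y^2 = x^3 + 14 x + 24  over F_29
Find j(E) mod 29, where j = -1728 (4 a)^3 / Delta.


Delta = -16(4 a^3 + 27 b^2) mod 29 = 25
-1728 * (4 a)^3 = -1728 * (4*14)^3 mod 29 = 20
j = 20 * 25^(-1) mod 29 = 24

j = 24 (mod 29)


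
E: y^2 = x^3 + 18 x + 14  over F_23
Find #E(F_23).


For each x in F_23, count y with y^2 = x^3 + 18 x + 14 mod 23:
  x = 2: RHS = 12, y in [9, 14]  -> 2 point(s)
  x = 3: RHS = 3, y in [7, 16]  -> 2 point(s)
  x = 4: RHS = 12, y in [9, 14]  -> 2 point(s)
  x = 6: RHS = 16, y in [4, 19]  -> 2 point(s)
  x = 7: RHS = 0, y in [0]  -> 1 point(s)
  x = 8: RHS = 3, y in [7, 16]  -> 2 point(s)
  x = 9: RHS = 8, y in [10, 13]  -> 2 point(s)
  x = 11: RHS = 2, y in [5, 18]  -> 2 point(s)
  x = 12: RHS = 3, y in [7, 16]  -> 2 point(s)
  x = 15: RHS = 2, y in [5, 18]  -> 2 point(s)
  x = 17: RHS = 12, y in [9, 14]  -> 2 point(s)
  x = 18: RHS = 6, y in [11, 12]  -> 2 point(s)
  x = 19: RHS = 16, y in [4, 19]  -> 2 point(s)
  x = 20: RHS = 2, y in [5, 18]  -> 2 point(s)
  x = 21: RHS = 16, y in [4, 19]  -> 2 point(s)
  x = 22: RHS = 18, y in [8, 15]  -> 2 point(s)
Affine points: 31. Add the point at infinity: total = 32.

#E(F_23) = 32


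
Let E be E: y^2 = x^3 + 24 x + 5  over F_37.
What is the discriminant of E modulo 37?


4 a^3 + 27 b^2 = 4*24^3 + 27*5^2 = 55296 + 675 = 55971
Delta = -16 * (55971) = -895536
Delta mod 37 = 12

Delta = 12 (mod 37)


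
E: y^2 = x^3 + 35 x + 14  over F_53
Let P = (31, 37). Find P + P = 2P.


Doubling: s = (3 x1^2 + a) / (2 y1)
s = (3*31^2 + 35) / (2*37) mod 53 = 38
x3 = s^2 - 2 x1 mod 53 = 38^2 - 2*31 = 4
y3 = s (x1 - x3) - y1 mod 53 = 38 * (31 - 4) - 37 = 35

2P = (4, 35)


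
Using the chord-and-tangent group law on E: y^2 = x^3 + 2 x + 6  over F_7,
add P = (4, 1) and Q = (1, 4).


P != Q, so use the chord formula.
s = (y2 - y1) / (x2 - x1) = (3) / (4) mod 7 = 6
x3 = s^2 - x1 - x2 mod 7 = 6^2 - 4 - 1 = 3
y3 = s (x1 - x3) - y1 mod 7 = 6 * (4 - 3) - 1 = 5

P + Q = (3, 5)


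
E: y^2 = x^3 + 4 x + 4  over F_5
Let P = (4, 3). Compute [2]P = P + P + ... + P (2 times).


k = 2 = 10_2 (binary, LSB first: 01)
Double-and-add from P = (4, 3):
  bit 0 = 0: acc unchanged = O
  bit 1 = 1: acc = O + (1, 3) = (1, 3)

2P = (1, 3)


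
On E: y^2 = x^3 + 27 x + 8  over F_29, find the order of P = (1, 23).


Compute successive multiples of P until we hit O:
  1P = (1, 23)
  2P = (26, 25)
  3P = (24, 3)
  4P = (28, 3)
  5P = (13, 2)
  6P = (9, 20)
  7P = (6, 26)
  8P = (27, 2)
  ... (continuing to 32P)
  32P = O

ord(P) = 32


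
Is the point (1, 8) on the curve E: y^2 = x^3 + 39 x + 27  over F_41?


Check whether y^2 = x^3 + 39 x + 27 (mod 41) for (x, y) = (1, 8).
LHS: y^2 = 8^2 mod 41 = 23
RHS: x^3 + 39 x + 27 = 1^3 + 39*1 + 27 mod 41 = 26
LHS != RHS

No, not on the curve


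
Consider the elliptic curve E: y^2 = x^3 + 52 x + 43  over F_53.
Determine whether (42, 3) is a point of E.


Check whether y^2 = x^3 + 52 x + 43 (mod 53) for (x, y) = (42, 3).
LHS: y^2 = 3^2 mod 53 = 9
RHS: x^3 + 52 x + 43 = 42^3 + 52*42 + 43 mod 53 = 48
LHS != RHS

No, not on the curve


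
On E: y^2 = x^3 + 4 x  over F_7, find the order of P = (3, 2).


Compute successive multiples of P until we hit O:
  1P = (3, 2)
  2P = (2, 4)
  3P = (6, 4)
  4P = (0, 0)
  5P = (6, 3)
  6P = (2, 3)
  7P = (3, 5)
  8P = O

ord(P) = 8


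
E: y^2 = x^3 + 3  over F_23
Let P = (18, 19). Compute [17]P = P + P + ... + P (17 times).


k = 17 = 10001_2 (binary, LSB first: 10001)
Double-and-add from P = (18, 19):
  bit 0 = 1: acc = O + (18, 19) = (18, 19)
  bit 1 = 0: acc unchanged = (18, 19)
  bit 2 = 0: acc unchanged = (18, 19)
  bit 3 = 0: acc unchanged = (18, 19)
  bit 4 = 1: acc = (18, 19) + (0, 16) = (21, 15)

17P = (21, 15)


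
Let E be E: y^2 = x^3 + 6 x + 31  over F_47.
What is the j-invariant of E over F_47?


Delta = -16(4 a^3 + 27 b^2) mod 47 = 40
-1728 * (4 a)^3 = -1728 * (4*6)^3 mod 47 = 19
j = 19 * 40^(-1) mod 47 = 4

j = 4 (mod 47)


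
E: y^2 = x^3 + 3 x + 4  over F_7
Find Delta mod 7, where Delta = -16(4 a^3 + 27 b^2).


4 a^3 + 27 b^2 = 4*3^3 + 27*4^2 = 108 + 432 = 540
Delta = -16 * (540) = -8640
Delta mod 7 = 5

Delta = 5 (mod 7)


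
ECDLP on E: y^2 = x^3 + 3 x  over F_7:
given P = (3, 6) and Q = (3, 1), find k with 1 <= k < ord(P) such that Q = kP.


Enumerate multiples of P until we hit Q = (3, 1):
  1P = (3, 6)
  2P = (2, 0)
  3P = (3, 1)
Match found at i = 3.

k = 3


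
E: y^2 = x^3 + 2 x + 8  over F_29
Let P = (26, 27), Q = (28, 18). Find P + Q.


P != Q, so use the chord formula.
s = (y2 - y1) / (x2 - x1) = (20) / (2) mod 29 = 10
x3 = s^2 - x1 - x2 mod 29 = 10^2 - 26 - 28 = 17
y3 = s (x1 - x3) - y1 mod 29 = 10 * (26 - 17) - 27 = 5

P + Q = (17, 5)


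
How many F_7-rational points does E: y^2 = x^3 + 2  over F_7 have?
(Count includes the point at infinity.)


For each x in F_7, count y with y^2 = x^3 + 0 x + 2 mod 7:
  x = 0: RHS = 2, y in [3, 4]  -> 2 point(s)
  x = 3: RHS = 1, y in [1, 6]  -> 2 point(s)
  x = 5: RHS = 1, y in [1, 6]  -> 2 point(s)
  x = 6: RHS = 1, y in [1, 6]  -> 2 point(s)
Affine points: 8. Add the point at infinity: total = 9.

#E(F_7) = 9


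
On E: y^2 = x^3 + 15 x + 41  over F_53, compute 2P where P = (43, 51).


Doubling: s = (3 x1^2 + a) / (2 y1)
s = (3*43^2 + 15) / (2*51) mod 53 = 14
x3 = s^2 - 2 x1 mod 53 = 14^2 - 2*43 = 4
y3 = s (x1 - x3) - y1 mod 53 = 14 * (43 - 4) - 51 = 18

2P = (4, 18)


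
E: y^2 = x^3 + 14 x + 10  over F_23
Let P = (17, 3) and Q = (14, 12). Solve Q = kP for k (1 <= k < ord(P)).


Enumerate multiples of P until we hit Q = (14, 12):
  1P = (17, 3)
  2P = (14, 12)
Match found at i = 2.

k = 2


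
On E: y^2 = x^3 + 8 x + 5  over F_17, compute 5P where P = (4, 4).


k = 5 = 101_2 (binary, LSB first: 101)
Double-and-add from P = (4, 4):
  bit 0 = 1: acc = O + (4, 4) = (4, 4)
  bit 1 = 0: acc unchanged = (4, 4)
  bit 2 = 1: acc = (4, 4) + (7, 8) = (4, 13)

5P = (4, 13)


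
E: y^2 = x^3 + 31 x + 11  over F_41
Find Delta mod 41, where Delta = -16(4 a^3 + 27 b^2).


4 a^3 + 27 b^2 = 4*31^3 + 27*11^2 = 119164 + 3267 = 122431
Delta = -16 * (122431) = -1958896
Delta mod 41 = 2

Delta = 2 (mod 41)


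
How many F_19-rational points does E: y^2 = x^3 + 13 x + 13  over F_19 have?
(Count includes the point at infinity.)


For each x in F_19, count y with y^2 = x^3 + 13 x + 13 mod 19:
  x = 2: RHS = 9, y in [3, 16]  -> 2 point(s)
  x = 9: RHS = 4, y in [2, 17]  -> 2 point(s)
  x = 11: RHS = 5, y in [9, 10]  -> 2 point(s)
  x = 12: RHS = 16, y in [4, 15]  -> 2 point(s)
  x = 13: RHS = 4, y in [2, 17]  -> 2 point(s)
  x = 15: RHS = 11, y in [7, 12]  -> 2 point(s)
  x = 16: RHS = 4, y in [2, 17]  -> 2 point(s)
  x = 17: RHS = 17, y in [6, 13]  -> 2 point(s)
Affine points: 16. Add the point at infinity: total = 17.

#E(F_19) = 17


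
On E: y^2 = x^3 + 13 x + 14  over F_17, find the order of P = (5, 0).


Compute successive multiples of P until we hit O:
  1P = (5, 0)
  2P = O

ord(P) = 2


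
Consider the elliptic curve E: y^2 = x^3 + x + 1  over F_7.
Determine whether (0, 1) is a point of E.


Check whether y^2 = x^3 + 1 x + 1 (mod 7) for (x, y) = (0, 1).
LHS: y^2 = 1^2 mod 7 = 1
RHS: x^3 + 1 x + 1 = 0^3 + 1*0 + 1 mod 7 = 1
LHS = RHS

Yes, on the curve


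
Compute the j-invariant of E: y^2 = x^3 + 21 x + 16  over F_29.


Delta = -16(4 a^3 + 27 b^2) mod 29 = 12
-1728 * (4 a)^3 = -1728 * (4*21)^3 mod 29 = 24
j = 24 * 12^(-1) mod 29 = 2

j = 2 (mod 29)


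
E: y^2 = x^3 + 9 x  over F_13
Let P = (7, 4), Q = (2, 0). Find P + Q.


P != Q, so use the chord formula.
s = (y2 - y1) / (x2 - x1) = (9) / (8) mod 13 = 6
x3 = s^2 - x1 - x2 mod 13 = 6^2 - 7 - 2 = 1
y3 = s (x1 - x3) - y1 mod 13 = 6 * (7 - 1) - 4 = 6

P + Q = (1, 6)


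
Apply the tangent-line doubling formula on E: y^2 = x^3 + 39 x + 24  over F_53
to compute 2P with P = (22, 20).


Doubling: s = (3 x1^2 + a) / (2 y1)
s = (3*22^2 + 39) / (2*20) mod 53 = 28
x3 = s^2 - 2 x1 mod 53 = 28^2 - 2*22 = 51
y3 = s (x1 - x3) - y1 mod 53 = 28 * (22 - 51) - 20 = 16

2P = (51, 16)


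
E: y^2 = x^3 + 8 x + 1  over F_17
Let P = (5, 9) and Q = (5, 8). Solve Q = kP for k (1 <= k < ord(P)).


Enumerate multiples of P until we hit Q = (5, 8):
  1P = (5, 9)
  2P = (11, 3)
  3P = (2, 5)
  4P = (8, 4)
  5P = (3, 16)
  6P = (0, 16)
  7P = (16, 3)
  8P = (14, 16)
  9P = (7, 14)
  10P = (7, 3)
  11P = (14, 1)
  12P = (16, 14)
  13P = (0, 1)
  14P = (3, 1)
  15P = (8, 13)
  16P = (2, 12)
  17P = (11, 14)
  18P = (5, 8)
Match found at i = 18.

k = 18


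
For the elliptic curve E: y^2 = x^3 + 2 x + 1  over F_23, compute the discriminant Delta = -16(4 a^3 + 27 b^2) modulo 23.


4 a^3 + 27 b^2 = 4*2^3 + 27*1^2 = 32 + 27 = 59
Delta = -16 * (59) = -944
Delta mod 23 = 22

Delta = 22 (mod 23)


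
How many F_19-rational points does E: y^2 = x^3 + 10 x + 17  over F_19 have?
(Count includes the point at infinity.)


For each x in F_19, count y with y^2 = x^3 + 10 x + 17 mod 19:
  x = 0: RHS = 17, y in [6, 13]  -> 2 point(s)
  x = 1: RHS = 9, y in [3, 16]  -> 2 point(s)
  x = 2: RHS = 7, y in [8, 11]  -> 2 point(s)
  x = 3: RHS = 17, y in [6, 13]  -> 2 point(s)
  x = 4: RHS = 7, y in [8, 11]  -> 2 point(s)
  x = 8: RHS = 1, y in [1, 18]  -> 2 point(s)
  x = 9: RHS = 0, y in [0]  -> 1 point(s)
  x = 13: RHS = 7, y in [8, 11]  -> 2 point(s)
  x = 16: RHS = 17, y in [6, 13]  -> 2 point(s)
  x = 18: RHS = 6, y in [5, 14]  -> 2 point(s)
Affine points: 19. Add the point at infinity: total = 20.

#E(F_19) = 20


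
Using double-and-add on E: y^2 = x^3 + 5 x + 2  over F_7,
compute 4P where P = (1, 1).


k = 4 = 100_2 (binary, LSB first: 001)
Double-and-add from P = (1, 1):
  bit 0 = 0: acc unchanged = O
  bit 1 = 0: acc unchanged = O
  bit 2 = 1: acc = O + (4, 3) = (4, 3)

4P = (4, 3)


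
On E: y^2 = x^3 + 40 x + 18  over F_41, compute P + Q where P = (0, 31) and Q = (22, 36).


P != Q, so use the chord formula.
s = (y2 - y1) / (x2 - x1) = (5) / (22) mod 41 = 17
x3 = s^2 - x1 - x2 mod 41 = 17^2 - 0 - 22 = 21
y3 = s (x1 - x3) - y1 mod 41 = 17 * (0 - 21) - 31 = 22

P + Q = (21, 22)


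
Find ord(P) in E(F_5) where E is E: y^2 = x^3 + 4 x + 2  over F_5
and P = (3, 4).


Compute successive multiples of P until we hit O:
  1P = (3, 4)
  2P = (3, 1)
  3P = O

ord(P) = 3


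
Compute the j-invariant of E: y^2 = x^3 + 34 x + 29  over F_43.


Delta = -16(4 a^3 + 27 b^2) mod 43 = 39
-1728 * (4 a)^3 = -1728 * (4*34)^3 mod 43 = 8
j = 8 * 39^(-1) mod 43 = 41

j = 41 (mod 43)


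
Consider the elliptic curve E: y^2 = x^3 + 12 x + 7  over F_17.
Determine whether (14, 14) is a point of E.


Check whether y^2 = x^3 + 12 x + 7 (mod 17) for (x, y) = (14, 14).
LHS: y^2 = 14^2 mod 17 = 9
RHS: x^3 + 12 x + 7 = 14^3 + 12*14 + 7 mod 17 = 12
LHS != RHS

No, not on the curve


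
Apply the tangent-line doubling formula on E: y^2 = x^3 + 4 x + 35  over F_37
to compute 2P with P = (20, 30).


Doubling: s = (3 x1^2 + a) / (2 y1)
s = (3*20^2 + 4) / (2*30) mod 37 = 25
x3 = s^2 - 2 x1 mod 37 = 25^2 - 2*20 = 30
y3 = s (x1 - x3) - y1 mod 37 = 25 * (20 - 30) - 30 = 16

2P = (30, 16)


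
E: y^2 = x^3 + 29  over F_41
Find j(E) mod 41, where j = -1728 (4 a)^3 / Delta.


Delta = -16(4 a^3 + 27 b^2) mod 41 = 30
-1728 * (4 a)^3 = -1728 * (4*0)^3 mod 41 = 0
j = 0 * 30^(-1) mod 41 = 0

j = 0 (mod 41)


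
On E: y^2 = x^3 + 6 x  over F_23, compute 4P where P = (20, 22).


k = 4 = 100_2 (binary, LSB first: 001)
Double-and-add from P = (20, 22):
  bit 0 = 0: acc unchanged = O
  bit 1 = 0: acc unchanged = O
  bit 2 = 1: acc = O + (16, 12) = (16, 12)

4P = (16, 12)


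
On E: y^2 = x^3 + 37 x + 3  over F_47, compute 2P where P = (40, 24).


Doubling: s = (3 x1^2 + a) / (2 y1)
s = (3*40^2 + 37) / (2*24) mod 47 = 43
x3 = s^2 - 2 x1 mod 47 = 43^2 - 2*40 = 30
y3 = s (x1 - x3) - y1 mod 47 = 43 * (40 - 30) - 24 = 30

2P = (30, 30)


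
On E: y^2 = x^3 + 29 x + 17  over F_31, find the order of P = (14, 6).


Compute successive multiples of P until we hit O:
  1P = (14, 6)
  2P = (5, 15)
  3P = (13, 24)
  4P = (18, 4)
  5P = (7, 6)
  6P = (10, 25)
  7P = (16, 19)
  8P = (20, 17)
  ... (continuing to 33P)
  33P = O

ord(P) = 33


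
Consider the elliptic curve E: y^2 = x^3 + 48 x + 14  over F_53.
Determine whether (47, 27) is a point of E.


Check whether y^2 = x^3 + 48 x + 14 (mod 53) for (x, y) = (47, 27).
LHS: y^2 = 27^2 mod 53 = 40
RHS: x^3 + 48 x + 14 = 47^3 + 48*47 + 14 mod 53 = 40
LHS = RHS

Yes, on the curve


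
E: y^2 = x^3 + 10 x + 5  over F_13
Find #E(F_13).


For each x in F_13, count y with y^2 = x^3 + 10 x + 5 mod 13:
  x = 1: RHS = 3, y in [4, 9]  -> 2 point(s)
  x = 3: RHS = 10, y in [6, 7]  -> 2 point(s)
  x = 8: RHS = 12, y in [5, 8]  -> 2 point(s)
  x = 10: RHS = 0, y in [0]  -> 1 point(s)
  x = 11: RHS = 3, y in [4, 9]  -> 2 point(s)
Affine points: 9. Add the point at infinity: total = 10.

#E(F_13) = 10


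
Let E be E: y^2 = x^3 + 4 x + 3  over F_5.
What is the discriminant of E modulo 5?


4 a^3 + 27 b^2 = 4*4^3 + 27*3^2 = 256 + 243 = 499
Delta = -16 * (499) = -7984
Delta mod 5 = 1

Delta = 1 (mod 5)


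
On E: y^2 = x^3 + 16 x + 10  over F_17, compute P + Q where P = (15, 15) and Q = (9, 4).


P != Q, so use the chord formula.
s = (y2 - y1) / (x2 - x1) = (6) / (11) mod 17 = 16
x3 = s^2 - x1 - x2 mod 17 = 16^2 - 15 - 9 = 11
y3 = s (x1 - x3) - y1 mod 17 = 16 * (15 - 11) - 15 = 15

P + Q = (11, 15)


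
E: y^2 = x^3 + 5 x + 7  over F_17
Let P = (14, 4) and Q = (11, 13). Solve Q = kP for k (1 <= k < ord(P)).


Enumerate multiples of P until we hit Q = (11, 13):
  1P = (14, 4)
  2P = (5, 15)
  3P = (6, 7)
  4P = (16, 1)
  5P = (2, 12)
  6P = (9, 4)
  7P = (11, 13)
Match found at i = 7.

k = 7


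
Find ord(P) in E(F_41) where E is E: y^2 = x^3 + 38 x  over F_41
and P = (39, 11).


Compute successive multiples of P until we hit O:
  1P = (39, 11)
  2P = (40, 24)
  3P = (8, 23)
  4P = (2, 17)
  5P = (33, 39)
  6P = (9, 13)
  7P = (32, 35)
  8P = (1, 11)
  ... (continuing to 17P)
  17P = O

ord(P) = 17


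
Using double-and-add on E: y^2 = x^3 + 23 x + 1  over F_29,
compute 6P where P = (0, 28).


k = 6 = 110_2 (binary, LSB first: 011)
Double-and-add from P = (0, 28):
  bit 0 = 0: acc unchanged = O
  bit 1 = 1: acc = O + (9, 3) = (9, 3)
  bit 2 = 1: acc = (9, 3) + (27, 11) = (0, 1)

6P = (0, 1)


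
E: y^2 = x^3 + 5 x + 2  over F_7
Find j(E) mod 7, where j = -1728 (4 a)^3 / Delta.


Delta = -16(4 a^3 + 27 b^2) mod 7 = 2
-1728 * (4 a)^3 = -1728 * (4*5)^3 mod 7 = 6
j = 6 * 2^(-1) mod 7 = 3

j = 3 (mod 7)


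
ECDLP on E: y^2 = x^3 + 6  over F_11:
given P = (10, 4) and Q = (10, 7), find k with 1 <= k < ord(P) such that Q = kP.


Enumerate multiples of P until we hit Q = (10, 7):
  1P = (10, 4)
  2P = (3, 0)
  3P = (10, 7)
Match found at i = 3.

k = 3


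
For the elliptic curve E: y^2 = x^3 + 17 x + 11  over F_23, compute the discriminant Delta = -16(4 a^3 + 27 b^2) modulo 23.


4 a^3 + 27 b^2 = 4*17^3 + 27*11^2 = 19652 + 3267 = 22919
Delta = -16 * (22919) = -366704
Delta mod 23 = 8

Delta = 8 (mod 23)


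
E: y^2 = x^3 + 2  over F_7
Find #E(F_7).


For each x in F_7, count y with y^2 = x^3 + 0 x + 2 mod 7:
  x = 0: RHS = 2, y in [3, 4]  -> 2 point(s)
  x = 3: RHS = 1, y in [1, 6]  -> 2 point(s)
  x = 5: RHS = 1, y in [1, 6]  -> 2 point(s)
  x = 6: RHS = 1, y in [1, 6]  -> 2 point(s)
Affine points: 8. Add the point at infinity: total = 9.

#E(F_7) = 9


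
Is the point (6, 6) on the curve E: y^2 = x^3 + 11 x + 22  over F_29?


Check whether y^2 = x^3 + 11 x + 22 (mod 29) for (x, y) = (6, 6).
LHS: y^2 = 6^2 mod 29 = 7
RHS: x^3 + 11 x + 22 = 6^3 + 11*6 + 22 mod 29 = 14
LHS != RHS

No, not on the curve


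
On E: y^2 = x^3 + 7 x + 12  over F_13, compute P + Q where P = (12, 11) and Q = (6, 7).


P != Q, so use the chord formula.
s = (y2 - y1) / (x2 - x1) = (9) / (7) mod 13 = 5
x3 = s^2 - x1 - x2 mod 13 = 5^2 - 12 - 6 = 7
y3 = s (x1 - x3) - y1 mod 13 = 5 * (12 - 7) - 11 = 1

P + Q = (7, 1)


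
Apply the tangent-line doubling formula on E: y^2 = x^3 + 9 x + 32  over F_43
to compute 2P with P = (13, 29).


Doubling: s = (3 x1^2 + a) / (2 y1)
s = (3*13^2 + 9) / (2*29) mod 43 = 0
x3 = s^2 - 2 x1 mod 43 = 0^2 - 2*13 = 17
y3 = s (x1 - x3) - y1 mod 43 = 0 * (13 - 17) - 29 = 14

2P = (17, 14)


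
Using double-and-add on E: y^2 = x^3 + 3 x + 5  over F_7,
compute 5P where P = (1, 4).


k = 5 = 101_2 (binary, LSB first: 101)
Double-and-add from P = (1, 4):
  bit 0 = 1: acc = O + (1, 4) = (1, 4)
  bit 1 = 0: acc unchanged = (1, 4)
  bit 2 = 1: acc = (1, 4) + (4, 5) = (6, 6)

5P = (6, 6)


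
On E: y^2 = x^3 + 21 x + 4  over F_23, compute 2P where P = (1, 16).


Doubling: s = (3 x1^2 + a) / (2 y1)
s = (3*1^2 + 21) / (2*16) mod 23 = 18
x3 = s^2 - 2 x1 mod 23 = 18^2 - 2*1 = 0
y3 = s (x1 - x3) - y1 mod 23 = 18 * (1 - 0) - 16 = 2

2P = (0, 2)


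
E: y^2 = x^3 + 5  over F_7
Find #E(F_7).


For each x in F_7, count y with y^2 = x^3 + 0 x + 5 mod 7:
  x = 3: RHS = 4, y in [2, 5]  -> 2 point(s)
  x = 5: RHS = 4, y in [2, 5]  -> 2 point(s)
  x = 6: RHS = 4, y in [2, 5]  -> 2 point(s)
Affine points: 6. Add the point at infinity: total = 7.

#E(F_7) = 7


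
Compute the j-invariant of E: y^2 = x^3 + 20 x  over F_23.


Delta = -16(4 a^3 + 27 b^2) mod 23 = 3
-1728 * (4 a)^3 = -1728 * (4*20)^3 mod 23 = 9
j = 9 * 3^(-1) mod 23 = 3

j = 3 (mod 23)


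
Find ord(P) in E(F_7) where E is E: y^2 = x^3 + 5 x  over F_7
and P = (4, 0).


Compute successive multiples of P until we hit O:
  1P = (4, 0)
  2P = O

ord(P) = 2


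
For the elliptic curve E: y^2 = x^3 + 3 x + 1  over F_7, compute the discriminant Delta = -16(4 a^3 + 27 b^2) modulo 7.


4 a^3 + 27 b^2 = 4*3^3 + 27*1^2 = 108 + 27 = 135
Delta = -16 * (135) = -2160
Delta mod 7 = 3

Delta = 3 (mod 7)


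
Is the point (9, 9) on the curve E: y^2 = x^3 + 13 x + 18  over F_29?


Check whether y^2 = x^3 + 13 x + 18 (mod 29) for (x, y) = (9, 9).
LHS: y^2 = 9^2 mod 29 = 23
RHS: x^3 + 13 x + 18 = 9^3 + 13*9 + 18 mod 29 = 23
LHS = RHS

Yes, on the curve


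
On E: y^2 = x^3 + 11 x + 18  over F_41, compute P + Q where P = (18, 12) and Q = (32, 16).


P != Q, so use the chord formula.
s = (y2 - y1) / (x2 - x1) = (4) / (14) mod 41 = 12
x3 = s^2 - x1 - x2 mod 41 = 12^2 - 18 - 32 = 12
y3 = s (x1 - x3) - y1 mod 41 = 12 * (18 - 12) - 12 = 19

P + Q = (12, 19)


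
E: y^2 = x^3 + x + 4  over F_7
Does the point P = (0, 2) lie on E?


Check whether y^2 = x^3 + 1 x + 4 (mod 7) for (x, y) = (0, 2).
LHS: y^2 = 2^2 mod 7 = 4
RHS: x^3 + 1 x + 4 = 0^3 + 1*0 + 4 mod 7 = 4
LHS = RHS

Yes, on the curve


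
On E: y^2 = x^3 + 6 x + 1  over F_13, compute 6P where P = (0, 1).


k = 6 = 110_2 (binary, LSB first: 011)
Double-and-add from P = (0, 1):
  bit 0 = 0: acc unchanged = O
  bit 1 = 1: acc = O + (9, 11) = (9, 11)
  bit 2 = 1: acc = (9, 11) + (5, 0) = (9, 2)

6P = (9, 2)


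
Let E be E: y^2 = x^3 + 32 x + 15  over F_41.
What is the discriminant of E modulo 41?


4 a^3 + 27 b^2 = 4*32^3 + 27*15^2 = 131072 + 6075 = 137147
Delta = -16 * (137147) = -2194352
Delta mod 41 = 9

Delta = 9 (mod 41)


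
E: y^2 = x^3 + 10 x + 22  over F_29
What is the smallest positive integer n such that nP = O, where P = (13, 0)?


Compute successive multiples of P until we hit O:
  1P = (13, 0)
  2P = O

ord(P) = 2


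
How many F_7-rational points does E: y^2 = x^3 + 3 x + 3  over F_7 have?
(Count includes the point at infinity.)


For each x in F_7, count y with y^2 = x^3 + 3 x + 3 mod 7:
  x = 1: RHS = 0, y in [0]  -> 1 point(s)
  x = 3: RHS = 4, y in [2, 5]  -> 2 point(s)
  x = 4: RHS = 2, y in [3, 4]  -> 2 point(s)
Affine points: 5. Add the point at infinity: total = 6.

#E(F_7) = 6


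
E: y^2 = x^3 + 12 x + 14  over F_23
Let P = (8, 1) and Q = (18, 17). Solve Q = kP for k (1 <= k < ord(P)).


Enumerate multiples of P until we hit Q = (18, 17):
  1P = (8, 1)
  2P = (15, 21)
  3P = (3, 10)
  4P = (18, 17)
Match found at i = 4.

k = 4


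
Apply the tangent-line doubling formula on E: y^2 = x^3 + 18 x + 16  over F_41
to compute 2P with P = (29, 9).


Doubling: s = (3 x1^2 + a) / (2 y1)
s = (3*29^2 + 18) / (2*9) mod 41 = 25
x3 = s^2 - 2 x1 mod 41 = 25^2 - 2*29 = 34
y3 = s (x1 - x3) - y1 mod 41 = 25 * (29 - 34) - 9 = 30

2P = (34, 30)


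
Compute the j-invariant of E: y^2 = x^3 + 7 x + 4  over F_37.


Delta = -16(4 a^3 + 27 b^2) mod 37 = 33
-1728 * (4 a)^3 = -1728 * (4*7)^3 mod 37 = 10
j = 10 * 33^(-1) mod 37 = 16

j = 16 (mod 37)


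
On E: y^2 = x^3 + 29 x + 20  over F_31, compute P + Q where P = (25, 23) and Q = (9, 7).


P != Q, so use the chord formula.
s = (y2 - y1) / (x2 - x1) = (15) / (15) mod 31 = 1
x3 = s^2 - x1 - x2 mod 31 = 1^2 - 25 - 9 = 29
y3 = s (x1 - x3) - y1 mod 31 = 1 * (25 - 29) - 23 = 4

P + Q = (29, 4)


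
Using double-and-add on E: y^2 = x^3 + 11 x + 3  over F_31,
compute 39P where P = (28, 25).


k = 39 = 100111_2 (binary, LSB first: 111001)
Double-and-add from P = (28, 25):
  bit 0 = 1: acc = O + (28, 25) = (28, 25)
  bit 1 = 1: acc = (28, 25) + (10, 11) = (7, 12)
  bit 2 = 1: acc = (7, 12) + (29, 29) = (20, 16)
  bit 3 = 0: acc unchanged = (20, 16)
  bit 4 = 0: acc unchanged = (20, 16)
  bit 5 = 1: acc = (20, 16) + (14, 7) = (7, 19)

39P = (7, 19)


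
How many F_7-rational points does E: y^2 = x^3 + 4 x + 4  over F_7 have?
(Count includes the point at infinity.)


For each x in F_7, count y with y^2 = x^3 + 4 x + 4 mod 7:
  x = 0: RHS = 4, y in [2, 5]  -> 2 point(s)
  x = 1: RHS = 2, y in [3, 4]  -> 2 point(s)
  x = 3: RHS = 1, y in [1, 6]  -> 2 point(s)
  x = 4: RHS = 0, y in [0]  -> 1 point(s)
  x = 5: RHS = 2, y in [3, 4]  -> 2 point(s)
Affine points: 9. Add the point at infinity: total = 10.

#E(F_7) = 10


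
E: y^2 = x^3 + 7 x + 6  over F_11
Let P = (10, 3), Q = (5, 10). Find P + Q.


P != Q, so use the chord formula.
s = (y2 - y1) / (x2 - x1) = (7) / (6) mod 11 = 3
x3 = s^2 - x1 - x2 mod 11 = 3^2 - 10 - 5 = 5
y3 = s (x1 - x3) - y1 mod 11 = 3 * (10 - 5) - 3 = 1

P + Q = (5, 1)


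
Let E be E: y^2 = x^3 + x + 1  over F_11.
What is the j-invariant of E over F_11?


Delta = -16(4 a^3 + 27 b^2) mod 11 = 10
-1728 * (4 a)^3 = -1728 * (4*1)^3 mod 11 = 2
j = 2 * 10^(-1) mod 11 = 9

j = 9 (mod 11)


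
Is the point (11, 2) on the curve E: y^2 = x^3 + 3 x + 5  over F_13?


Check whether y^2 = x^3 + 3 x + 5 (mod 13) for (x, y) = (11, 2).
LHS: y^2 = 2^2 mod 13 = 4
RHS: x^3 + 3 x + 5 = 11^3 + 3*11 + 5 mod 13 = 4
LHS = RHS

Yes, on the curve


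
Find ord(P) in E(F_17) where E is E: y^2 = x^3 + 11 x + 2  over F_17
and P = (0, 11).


Compute successive multiples of P until we hit O:
  1P = (0, 11)
  2P = (13, 8)
  3P = (12, 14)
  4P = (4, 5)
  5P = (11, 14)
  6P = (2, 7)
  7P = (2, 10)
  8P = (11, 3)
  ... (continuing to 13P)
  13P = O

ord(P) = 13


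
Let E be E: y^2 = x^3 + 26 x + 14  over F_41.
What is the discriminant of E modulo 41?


4 a^3 + 27 b^2 = 4*26^3 + 27*14^2 = 70304 + 5292 = 75596
Delta = -16 * (75596) = -1209536
Delta mod 41 = 5

Delta = 5 (mod 41)


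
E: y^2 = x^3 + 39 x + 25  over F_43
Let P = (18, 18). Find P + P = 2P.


Doubling: s = (3 x1^2 + a) / (2 y1)
s = (3*18^2 + 39) / (2*18) mod 43 = 3
x3 = s^2 - 2 x1 mod 43 = 3^2 - 2*18 = 16
y3 = s (x1 - x3) - y1 mod 43 = 3 * (18 - 16) - 18 = 31

2P = (16, 31)


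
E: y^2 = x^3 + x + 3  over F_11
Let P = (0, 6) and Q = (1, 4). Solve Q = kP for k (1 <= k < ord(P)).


Enumerate multiples of P until we hit Q = (1, 4):
  1P = (0, 6)
  2P = (1, 4)
Match found at i = 2.

k = 2


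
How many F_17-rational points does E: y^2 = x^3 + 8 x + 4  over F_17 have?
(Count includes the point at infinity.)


For each x in F_17, count y with y^2 = x^3 + 8 x + 4 mod 17:
  x = 0: RHS = 4, y in [2, 15]  -> 2 point(s)
  x = 1: RHS = 13, y in [8, 9]  -> 2 point(s)
  x = 3: RHS = 4, y in [2, 15]  -> 2 point(s)
  x = 4: RHS = 15, y in [7, 10]  -> 2 point(s)
  x = 5: RHS = 16, y in [4, 13]  -> 2 point(s)
  x = 6: RHS = 13, y in [8, 9]  -> 2 point(s)
  x = 8: RHS = 2, y in [6, 11]  -> 2 point(s)
  x = 10: RHS = 13, y in [8, 9]  -> 2 point(s)
  x = 12: RHS = 9, y in [3, 14]  -> 2 point(s)
  x = 14: RHS = 4, y in [2, 15]  -> 2 point(s)
Affine points: 20. Add the point at infinity: total = 21.

#E(F_17) = 21


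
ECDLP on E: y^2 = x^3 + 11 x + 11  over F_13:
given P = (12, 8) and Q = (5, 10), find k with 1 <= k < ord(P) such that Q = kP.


Enumerate multiples of P until we hit Q = (5, 10):
  1P = (12, 8)
  2P = (5, 3)
  3P = (5, 10)
Match found at i = 3.

k = 3


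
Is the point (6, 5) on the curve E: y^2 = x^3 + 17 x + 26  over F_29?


Check whether y^2 = x^3 + 17 x + 26 (mod 29) for (x, y) = (6, 5).
LHS: y^2 = 5^2 mod 29 = 25
RHS: x^3 + 17 x + 26 = 6^3 + 17*6 + 26 mod 29 = 25
LHS = RHS

Yes, on the curve


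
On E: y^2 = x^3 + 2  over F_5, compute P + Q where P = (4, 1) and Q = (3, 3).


P != Q, so use the chord formula.
s = (y2 - y1) / (x2 - x1) = (2) / (4) mod 5 = 3
x3 = s^2 - x1 - x2 mod 5 = 3^2 - 4 - 3 = 2
y3 = s (x1 - x3) - y1 mod 5 = 3 * (4 - 2) - 1 = 0

P + Q = (2, 0)


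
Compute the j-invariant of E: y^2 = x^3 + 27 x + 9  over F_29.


Delta = -16(4 a^3 + 27 b^2) mod 29 = 1
-1728 * (4 a)^3 = -1728 * (4*27)^3 mod 29 = 4
j = 4 * 1^(-1) mod 29 = 4

j = 4 (mod 29)


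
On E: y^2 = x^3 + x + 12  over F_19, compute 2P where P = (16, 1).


Doubling: s = (3 x1^2 + a) / (2 y1)
s = (3*16^2 + 1) / (2*1) mod 19 = 14
x3 = s^2 - 2 x1 mod 19 = 14^2 - 2*16 = 12
y3 = s (x1 - x3) - y1 mod 19 = 14 * (16 - 12) - 1 = 17

2P = (12, 17)


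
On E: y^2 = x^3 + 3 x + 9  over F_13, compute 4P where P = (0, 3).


k = 4 = 100_2 (binary, LSB first: 001)
Double-and-add from P = (0, 3):
  bit 0 = 0: acc unchanged = O
  bit 1 = 0: acc unchanged = O
  bit 2 = 1: acc = O + (2, 6) = (2, 6)

4P = (2, 6)


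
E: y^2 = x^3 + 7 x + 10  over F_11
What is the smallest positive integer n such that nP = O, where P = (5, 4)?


Compute successive multiples of P until we hit O:
  1P = (5, 4)
  2P = (5, 7)
  3P = O

ord(P) = 3


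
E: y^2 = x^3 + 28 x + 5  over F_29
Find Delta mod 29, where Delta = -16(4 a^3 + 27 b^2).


4 a^3 + 27 b^2 = 4*28^3 + 27*5^2 = 87808 + 675 = 88483
Delta = -16 * (88483) = -1415728
Delta mod 29 = 23

Delta = 23 (mod 29)


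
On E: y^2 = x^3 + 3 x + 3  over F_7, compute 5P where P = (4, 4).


k = 5 = 101_2 (binary, LSB first: 101)
Double-and-add from P = (4, 4):
  bit 0 = 1: acc = O + (4, 4) = (4, 4)
  bit 1 = 0: acc unchanged = (4, 4)
  bit 2 = 1: acc = (4, 4) + (3, 2) = (4, 3)

5P = (4, 3)


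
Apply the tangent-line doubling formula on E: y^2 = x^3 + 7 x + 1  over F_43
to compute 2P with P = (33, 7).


Doubling: s = (3 x1^2 + a) / (2 y1)
s = (3*33^2 + 7) / (2*7) mod 43 = 25
x3 = s^2 - 2 x1 mod 43 = 25^2 - 2*33 = 0
y3 = s (x1 - x3) - y1 mod 43 = 25 * (33 - 0) - 7 = 1

2P = (0, 1)


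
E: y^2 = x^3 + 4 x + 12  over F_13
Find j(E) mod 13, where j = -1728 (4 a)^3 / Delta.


Delta = -16(4 a^3 + 27 b^2) mod 13 = 9
-1728 * (4 a)^3 = -1728 * (4*4)^3 mod 13 = 1
j = 1 * 9^(-1) mod 13 = 3

j = 3 (mod 13)


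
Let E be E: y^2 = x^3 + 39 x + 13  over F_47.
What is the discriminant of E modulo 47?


4 a^3 + 27 b^2 = 4*39^3 + 27*13^2 = 237276 + 4563 = 241839
Delta = -16 * (241839) = -3869424
Delta mod 47 = 39

Delta = 39 (mod 47)


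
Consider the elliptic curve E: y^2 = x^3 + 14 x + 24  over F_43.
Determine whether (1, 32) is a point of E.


Check whether y^2 = x^3 + 14 x + 24 (mod 43) for (x, y) = (1, 32).
LHS: y^2 = 32^2 mod 43 = 35
RHS: x^3 + 14 x + 24 = 1^3 + 14*1 + 24 mod 43 = 39
LHS != RHS

No, not on the curve


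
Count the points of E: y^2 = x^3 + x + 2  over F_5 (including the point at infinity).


For each x in F_5, count y with y^2 = x^3 + 1 x + 2 mod 5:
  x = 1: RHS = 4, y in [2, 3]  -> 2 point(s)
  x = 4: RHS = 0, y in [0]  -> 1 point(s)
Affine points: 3. Add the point at infinity: total = 4.

#E(F_5) = 4


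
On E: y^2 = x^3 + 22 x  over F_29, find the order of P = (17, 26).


Compute successive multiples of P until we hit O:
  1P = (17, 26)
  2P = (1, 20)
  3P = (27, 21)
  4P = (7, 27)
  5P = (14, 23)
  6P = (28, 21)
  7P = (18, 14)
  8P = (22, 5)
  ... (continuing to 20P)
  20P = O

ord(P) = 20


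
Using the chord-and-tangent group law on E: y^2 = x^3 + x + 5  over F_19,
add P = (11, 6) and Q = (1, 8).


P != Q, so use the chord formula.
s = (y2 - y1) / (x2 - x1) = (2) / (9) mod 19 = 15
x3 = s^2 - x1 - x2 mod 19 = 15^2 - 11 - 1 = 4
y3 = s (x1 - x3) - y1 mod 19 = 15 * (11 - 4) - 6 = 4

P + Q = (4, 4)


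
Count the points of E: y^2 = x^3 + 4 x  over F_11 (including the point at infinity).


For each x in F_11, count y with y^2 = x^3 + 4 x + 0 mod 11:
  x = 0: RHS = 0, y in [0]  -> 1 point(s)
  x = 1: RHS = 5, y in [4, 7]  -> 2 point(s)
  x = 2: RHS = 5, y in [4, 7]  -> 2 point(s)
  x = 4: RHS = 3, y in [5, 6]  -> 2 point(s)
  x = 6: RHS = 9, y in [3, 8]  -> 2 point(s)
  x = 8: RHS = 5, y in [4, 7]  -> 2 point(s)
Affine points: 11. Add the point at infinity: total = 12.

#E(F_11) = 12


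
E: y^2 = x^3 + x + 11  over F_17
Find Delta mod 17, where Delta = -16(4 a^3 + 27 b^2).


4 a^3 + 27 b^2 = 4*1^3 + 27*11^2 = 4 + 3267 = 3271
Delta = -16 * (3271) = -52336
Delta mod 17 = 7

Delta = 7 (mod 17)


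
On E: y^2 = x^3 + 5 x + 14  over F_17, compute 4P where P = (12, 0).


k = 4 = 100_2 (binary, LSB first: 001)
Double-and-add from P = (12, 0):
  bit 0 = 0: acc unchanged = O
  bit 1 = 0: acc unchanged = O
  bit 2 = 1: acc = O + O = O

4P = O


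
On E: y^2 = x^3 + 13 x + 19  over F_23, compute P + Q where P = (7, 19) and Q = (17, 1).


P != Q, so use the chord formula.
s = (y2 - y1) / (x2 - x1) = (5) / (10) mod 23 = 12
x3 = s^2 - x1 - x2 mod 23 = 12^2 - 7 - 17 = 5
y3 = s (x1 - x3) - y1 mod 23 = 12 * (7 - 5) - 19 = 5

P + Q = (5, 5)


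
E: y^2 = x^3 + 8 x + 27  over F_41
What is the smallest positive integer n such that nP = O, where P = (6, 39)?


Compute successive multiples of P until we hit O:
  1P = (6, 39)
  2P = (9, 7)
  3P = (35, 38)
  4P = (2, 16)
  5P = (2, 25)
  6P = (35, 3)
  7P = (9, 34)
  8P = (6, 2)
  ... (continuing to 9P)
  9P = O

ord(P) = 9


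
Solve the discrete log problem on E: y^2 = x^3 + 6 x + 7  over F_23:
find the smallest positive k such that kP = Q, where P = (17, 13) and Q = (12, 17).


Enumerate multiples of P until we hit Q = (12, 17):
  1P = (17, 13)
  2P = (7, 22)
  3P = (12, 17)
Match found at i = 3.

k = 3


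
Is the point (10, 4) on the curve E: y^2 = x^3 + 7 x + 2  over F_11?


Check whether y^2 = x^3 + 7 x + 2 (mod 11) for (x, y) = (10, 4).
LHS: y^2 = 4^2 mod 11 = 5
RHS: x^3 + 7 x + 2 = 10^3 + 7*10 + 2 mod 11 = 5
LHS = RHS

Yes, on the curve


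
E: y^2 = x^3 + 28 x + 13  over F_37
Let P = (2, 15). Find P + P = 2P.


Doubling: s = (3 x1^2 + a) / (2 y1)
s = (3*2^2 + 28) / (2*15) mod 37 = 26
x3 = s^2 - 2 x1 mod 37 = 26^2 - 2*2 = 6
y3 = s (x1 - x3) - y1 mod 37 = 26 * (2 - 6) - 15 = 29

2P = (6, 29)


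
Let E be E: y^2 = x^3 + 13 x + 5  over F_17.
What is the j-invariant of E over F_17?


Delta = -16(4 a^3 + 27 b^2) mod 17 = 11
-1728 * (4 a)^3 = -1728 * (4*13)^3 mod 17 = 6
j = 6 * 11^(-1) mod 17 = 16

j = 16 (mod 17)


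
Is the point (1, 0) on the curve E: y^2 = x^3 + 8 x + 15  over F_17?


Check whether y^2 = x^3 + 8 x + 15 (mod 17) for (x, y) = (1, 0).
LHS: y^2 = 0^2 mod 17 = 0
RHS: x^3 + 8 x + 15 = 1^3 + 8*1 + 15 mod 17 = 7
LHS != RHS

No, not on the curve


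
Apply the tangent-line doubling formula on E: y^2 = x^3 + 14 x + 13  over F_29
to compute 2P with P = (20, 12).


Doubling: s = (3 x1^2 + a) / (2 y1)
s = (3*20^2 + 14) / (2*12) mod 29 = 24
x3 = s^2 - 2 x1 mod 29 = 24^2 - 2*20 = 14
y3 = s (x1 - x3) - y1 mod 29 = 24 * (20 - 14) - 12 = 16

2P = (14, 16)


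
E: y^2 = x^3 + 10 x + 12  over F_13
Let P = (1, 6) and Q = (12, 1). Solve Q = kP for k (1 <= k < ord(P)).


Enumerate multiples of P until we hit Q = (12, 1):
  1P = (1, 6)
  2P = (11, 7)
  3P = (4, 8)
  4P = (7, 3)
  5P = (2, 1)
  6P = (9, 8)
  7P = (12, 1)
Match found at i = 7.

k = 7


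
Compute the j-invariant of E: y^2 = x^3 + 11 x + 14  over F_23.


Delta = -16(4 a^3 + 27 b^2) mod 23 = 22
-1728 * (4 a)^3 = -1728 * (4*11)^3 mod 23 = 1
j = 1 * 22^(-1) mod 23 = 22

j = 22 (mod 23)


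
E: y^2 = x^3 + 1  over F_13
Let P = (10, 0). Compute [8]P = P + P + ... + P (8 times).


k = 8 = 1000_2 (binary, LSB first: 0001)
Double-and-add from P = (10, 0):
  bit 0 = 0: acc unchanged = O
  bit 1 = 0: acc unchanged = O
  bit 2 = 0: acc unchanged = O
  bit 3 = 1: acc = O + O = O

8P = O


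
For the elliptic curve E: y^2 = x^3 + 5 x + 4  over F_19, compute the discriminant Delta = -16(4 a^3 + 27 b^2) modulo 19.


4 a^3 + 27 b^2 = 4*5^3 + 27*4^2 = 500 + 432 = 932
Delta = -16 * (932) = -14912
Delta mod 19 = 3

Delta = 3 (mod 19)


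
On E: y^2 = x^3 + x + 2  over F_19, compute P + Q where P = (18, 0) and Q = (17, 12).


P != Q, so use the chord formula.
s = (y2 - y1) / (x2 - x1) = (12) / (18) mod 19 = 7
x3 = s^2 - x1 - x2 mod 19 = 7^2 - 18 - 17 = 14
y3 = s (x1 - x3) - y1 mod 19 = 7 * (18 - 14) - 0 = 9

P + Q = (14, 9)


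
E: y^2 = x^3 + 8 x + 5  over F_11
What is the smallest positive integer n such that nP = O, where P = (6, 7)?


Compute successive multiples of P until we hit O:
  1P = (6, 7)
  2P = (3, 10)
  3P = (3, 1)
  4P = (6, 4)
  5P = O

ord(P) = 5
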